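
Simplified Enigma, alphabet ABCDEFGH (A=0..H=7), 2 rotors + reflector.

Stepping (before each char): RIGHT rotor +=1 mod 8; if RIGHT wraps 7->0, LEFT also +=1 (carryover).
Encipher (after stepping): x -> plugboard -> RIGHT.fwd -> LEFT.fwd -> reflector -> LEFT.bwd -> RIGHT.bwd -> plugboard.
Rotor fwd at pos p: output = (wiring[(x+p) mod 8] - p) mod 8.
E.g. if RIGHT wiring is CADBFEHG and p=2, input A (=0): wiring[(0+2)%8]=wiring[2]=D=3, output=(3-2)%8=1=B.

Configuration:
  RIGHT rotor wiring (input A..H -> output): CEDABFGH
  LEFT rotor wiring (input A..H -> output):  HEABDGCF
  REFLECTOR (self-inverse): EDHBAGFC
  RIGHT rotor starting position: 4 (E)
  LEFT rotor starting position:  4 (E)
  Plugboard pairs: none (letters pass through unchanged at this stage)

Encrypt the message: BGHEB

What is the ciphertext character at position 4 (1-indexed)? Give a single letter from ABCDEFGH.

Char 1 ('B'): step: R->5, L=4; B->plug->B->R->B->L->C->refl->H->L'->A->R'->A->plug->A
Char 2 ('G'): step: R->6, L=4; G->plug->G->R->D->L->B->refl->D->L'->E->R'->C->plug->C
Char 3 ('H'): step: R->7, L=4; H->plug->H->R->H->L->F->refl->G->L'->C->R'->F->plug->F
Char 4 ('E'): step: R->0, L->5 (L advanced); E->plug->E->R->B->L->F->refl->G->L'->H->R'->H->plug->H

H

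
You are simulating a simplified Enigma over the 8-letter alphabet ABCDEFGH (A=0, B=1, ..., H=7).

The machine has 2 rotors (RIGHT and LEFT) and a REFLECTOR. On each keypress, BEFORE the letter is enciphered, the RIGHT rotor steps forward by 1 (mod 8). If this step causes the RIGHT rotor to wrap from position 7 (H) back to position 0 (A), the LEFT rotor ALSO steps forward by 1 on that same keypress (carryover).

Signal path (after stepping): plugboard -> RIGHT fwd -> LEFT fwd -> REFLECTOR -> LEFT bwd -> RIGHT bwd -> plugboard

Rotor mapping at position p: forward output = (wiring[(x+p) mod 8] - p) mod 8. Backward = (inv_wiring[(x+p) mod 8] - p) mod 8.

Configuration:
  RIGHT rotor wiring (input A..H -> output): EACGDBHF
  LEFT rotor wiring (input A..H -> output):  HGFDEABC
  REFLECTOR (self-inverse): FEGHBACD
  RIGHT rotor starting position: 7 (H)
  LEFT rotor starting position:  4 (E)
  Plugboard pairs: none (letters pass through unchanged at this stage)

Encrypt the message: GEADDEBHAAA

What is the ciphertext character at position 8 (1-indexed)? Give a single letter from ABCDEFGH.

Char 1 ('G'): step: R->0, L->5 (L advanced); G->plug->G->R->H->L->H->refl->D->L'->A->R'->B->plug->B
Char 2 ('E'): step: R->1, L=5; E->plug->E->R->A->L->D->refl->H->L'->H->R'->A->plug->A
Char 3 ('A'): step: R->2, L=5; A->plug->A->R->A->L->D->refl->H->L'->H->R'->D->plug->D
Char 4 ('D'): step: R->3, L=5; D->plug->D->R->E->L->B->refl->E->L'->B->R'->F->plug->F
Char 5 ('D'): step: R->4, L=5; D->plug->D->R->B->L->E->refl->B->L'->E->R'->F->plug->F
Char 6 ('E'): step: R->5, L=5; E->plug->E->R->D->L->C->refl->G->L'->G->R'->H->plug->H
Char 7 ('B'): step: R->6, L=5; B->plug->B->R->H->L->H->refl->D->L'->A->R'->F->plug->F
Char 8 ('H'): step: R->7, L=5; H->plug->H->R->A->L->D->refl->H->L'->H->R'->E->plug->E

E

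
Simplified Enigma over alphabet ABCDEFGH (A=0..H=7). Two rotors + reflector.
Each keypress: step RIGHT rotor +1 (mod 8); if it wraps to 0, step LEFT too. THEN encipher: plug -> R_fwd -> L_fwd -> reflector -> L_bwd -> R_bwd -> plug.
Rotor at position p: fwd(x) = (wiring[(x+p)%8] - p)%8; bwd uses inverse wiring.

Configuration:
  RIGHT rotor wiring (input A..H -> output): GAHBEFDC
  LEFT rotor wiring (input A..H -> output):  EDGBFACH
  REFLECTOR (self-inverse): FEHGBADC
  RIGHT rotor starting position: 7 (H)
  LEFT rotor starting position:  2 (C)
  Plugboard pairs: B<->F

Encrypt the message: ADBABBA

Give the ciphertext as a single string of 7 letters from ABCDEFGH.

Char 1 ('A'): step: R->0, L->3 (L advanced); A->plug->A->R->G->L->A->refl->F->L'->C->R'->H->plug->H
Char 2 ('D'): step: R->1, L=3; D->plug->D->R->D->L->H->refl->C->L'->B->R'->G->plug->G
Char 3 ('B'): step: R->2, L=3; B->plug->F->R->A->L->G->refl->D->L'->H->R'->B->plug->F
Char 4 ('A'): step: R->3, L=3; A->plug->A->R->G->L->A->refl->F->L'->C->R'->C->plug->C
Char 5 ('B'): step: R->4, L=3; B->plug->F->R->E->L->E->refl->B->L'->F->R'->H->plug->H
Char 6 ('B'): step: R->5, L=3; B->plug->F->R->C->L->F->refl->A->L'->G->R'->B->plug->F
Char 7 ('A'): step: R->6, L=3; A->plug->A->R->F->L->B->refl->E->L'->E->R'->B->plug->F

Answer: HGFCHFF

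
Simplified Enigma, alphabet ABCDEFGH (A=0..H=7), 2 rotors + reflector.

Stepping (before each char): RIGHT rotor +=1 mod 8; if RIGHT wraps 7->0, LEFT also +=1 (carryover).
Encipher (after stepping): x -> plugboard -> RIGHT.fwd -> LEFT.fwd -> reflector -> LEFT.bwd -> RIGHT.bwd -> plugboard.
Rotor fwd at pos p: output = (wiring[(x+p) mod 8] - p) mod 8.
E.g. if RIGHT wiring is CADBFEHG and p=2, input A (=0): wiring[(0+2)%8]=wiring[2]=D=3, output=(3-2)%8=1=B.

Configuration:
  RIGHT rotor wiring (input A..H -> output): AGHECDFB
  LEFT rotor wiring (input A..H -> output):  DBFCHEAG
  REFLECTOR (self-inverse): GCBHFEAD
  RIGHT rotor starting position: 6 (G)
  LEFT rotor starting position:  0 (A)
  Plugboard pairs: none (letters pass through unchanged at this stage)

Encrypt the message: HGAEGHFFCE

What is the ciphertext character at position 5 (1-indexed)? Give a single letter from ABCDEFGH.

Char 1 ('H'): step: R->7, L=0; H->plug->H->R->G->L->A->refl->G->L'->H->R'->C->plug->C
Char 2 ('G'): step: R->0, L->1 (L advanced); G->plug->G->R->F->L->H->refl->D->L'->E->R'->D->plug->D
Char 3 ('A'): step: R->1, L=1; A->plug->A->R->F->L->H->refl->D->L'->E->R'->F->plug->F
Char 4 ('E'): step: R->2, L=1; E->plug->E->R->D->L->G->refl->A->L'->A->R'->C->plug->C
Char 5 ('G'): step: R->3, L=1; G->plug->G->R->D->L->G->refl->A->L'->A->R'->C->plug->C

C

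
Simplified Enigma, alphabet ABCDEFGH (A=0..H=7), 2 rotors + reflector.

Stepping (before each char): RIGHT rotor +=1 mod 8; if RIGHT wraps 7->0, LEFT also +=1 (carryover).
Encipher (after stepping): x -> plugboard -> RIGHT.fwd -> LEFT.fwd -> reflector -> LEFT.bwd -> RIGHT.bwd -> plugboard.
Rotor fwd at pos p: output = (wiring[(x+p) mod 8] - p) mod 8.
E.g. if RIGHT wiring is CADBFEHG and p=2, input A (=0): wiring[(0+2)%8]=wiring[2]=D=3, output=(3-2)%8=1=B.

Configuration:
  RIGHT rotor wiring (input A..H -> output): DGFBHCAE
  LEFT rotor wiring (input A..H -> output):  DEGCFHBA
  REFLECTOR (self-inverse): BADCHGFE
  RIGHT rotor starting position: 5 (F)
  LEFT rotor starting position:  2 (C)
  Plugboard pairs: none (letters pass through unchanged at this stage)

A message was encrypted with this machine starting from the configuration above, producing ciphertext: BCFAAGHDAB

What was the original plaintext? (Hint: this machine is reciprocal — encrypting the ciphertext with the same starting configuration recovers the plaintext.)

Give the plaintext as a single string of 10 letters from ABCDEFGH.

Char 1 ('B'): step: R->6, L=2; B->plug->B->R->G->L->B->refl->A->L'->B->R'->G->plug->G
Char 2 ('C'): step: R->7, L=2; C->plug->C->R->H->L->C->refl->D->L'->C->R'->E->plug->E
Char 3 ('F'): step: R->0, L->3 (L advanced); F->plug->F->R->C->L->E->refl->H->L'->A->R'->G->plug->G
Char 4 ('A'): step: R->1, L=3; A->plug->A->R->F->L->A->refl->B->L'->G->R'->D->plug->D
Char 5 ('A'): step: R->2, L=3; A->plug->A->R->D->L->G->refl->F->L'->E->R'->H->plug->H
Char 6 ('G'): step: R->3, L=3; G->plug->G->R->D->L->G->refl->F->L'->E->R'->B->plug->B
Char 7 ('H'): step: R->4, L=3; H->plug->H->R->F->L->A->refl->B->L'->G->R'->B->plug->B
Char 8 ('D'): step: R->5, L=3; D->plug->D->R->G->L->B->refl->A->L'->F->R'->A->plug->A
Char 9 ('A'): step: R->6, L=3; A->plug->A->R->C->L->E->refl->H->L'->A->R'->D->plug->D
Char 10 ('B'): step: R->7, L=3; B->plug->B->R->E->L->F->refl->G->L'->D->R'->G->plug->G

Answer: GEGDHBBADG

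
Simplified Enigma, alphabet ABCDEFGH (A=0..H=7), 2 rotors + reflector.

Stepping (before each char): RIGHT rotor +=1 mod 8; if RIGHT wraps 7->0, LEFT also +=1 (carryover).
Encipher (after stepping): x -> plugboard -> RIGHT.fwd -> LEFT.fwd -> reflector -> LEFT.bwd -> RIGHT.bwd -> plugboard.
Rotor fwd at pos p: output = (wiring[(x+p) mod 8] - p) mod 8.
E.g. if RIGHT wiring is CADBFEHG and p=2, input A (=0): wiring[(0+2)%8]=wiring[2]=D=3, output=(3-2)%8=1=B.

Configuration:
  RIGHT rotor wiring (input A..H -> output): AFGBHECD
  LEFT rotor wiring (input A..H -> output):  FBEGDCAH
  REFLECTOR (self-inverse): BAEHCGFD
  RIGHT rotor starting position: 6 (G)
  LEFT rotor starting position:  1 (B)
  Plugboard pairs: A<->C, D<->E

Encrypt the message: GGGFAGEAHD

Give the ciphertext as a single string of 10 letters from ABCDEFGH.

Answer: BHDDDCHFDE

Derivation:
Char 1 ('G'): step: R->7, L=1; G->plug->G->R->F->L->H->refl->D->L'->B->R'->B->plug->B
Char 2 ('G'): step: R->0, L->2 (L advanced); G->plug->G->R->C->L->B->refl->A->L'->D->R'->H->plug->H
Char 3 ('G'): step: R->1, L=2; G->plug->G->R->C->L->B->refl->A->L'->D->R'->E->plug->D
Char 4 ('F'): step: R->2, L=2; F->plug->F->R->B->L->E->refl->C->L'->A->R'->E->plug->D
Char 5 ('A'): step: R->3, L=2; A->plug->C->R->B->L->E->refl->C->L'->A->R'->E->plug->D
Char 6 ('G'): step: R->4, L=2; G->plug->G->R->C->L->B->refl->A->L'->D->R'->A->plug->C
Char 7 ('E'): step: R->5, L=2; E->plug->D->R->D->L->A->refl->B->L'->C->R'->H->plug->H
Char 8 ('A'): step: R->6, L=2; A->plug->C->R->C->L->B->refl->A->L'->D->R'->F->plug->F
Char 9 ('H'): step: R->7, L=2; H->plug->H->R->D->L->A->refl->B->L'->C->R'->E->plug->D
Char 10 ('D'): step: R->0, L->3 (L advanced); D->plug->E->R->H->L->B->refl->A->L'->B->R'->D->plug->E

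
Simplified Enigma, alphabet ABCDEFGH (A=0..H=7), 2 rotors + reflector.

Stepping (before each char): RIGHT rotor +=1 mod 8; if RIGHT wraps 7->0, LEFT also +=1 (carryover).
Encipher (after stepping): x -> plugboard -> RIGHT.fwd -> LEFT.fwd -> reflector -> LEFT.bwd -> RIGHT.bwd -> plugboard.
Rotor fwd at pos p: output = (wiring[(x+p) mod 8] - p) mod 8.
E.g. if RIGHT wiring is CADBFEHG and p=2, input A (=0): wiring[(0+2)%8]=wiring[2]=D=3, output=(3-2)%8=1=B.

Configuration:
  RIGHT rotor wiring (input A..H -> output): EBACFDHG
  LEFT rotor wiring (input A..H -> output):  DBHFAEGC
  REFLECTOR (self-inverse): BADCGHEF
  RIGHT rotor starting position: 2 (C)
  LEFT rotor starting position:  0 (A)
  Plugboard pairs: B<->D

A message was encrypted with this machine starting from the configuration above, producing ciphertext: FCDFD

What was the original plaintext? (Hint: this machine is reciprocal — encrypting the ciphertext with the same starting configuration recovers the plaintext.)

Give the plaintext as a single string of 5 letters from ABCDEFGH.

Answer: BBFAF

Derivation:
Char 1 ('F'): step: R->3, L=0; F->plug->F->R->B->L->B->refl->A->L'->E->R'->D->plug->B
Char 2 ('C'): step: R->4, L=0; C->plug->C->R->D->L->F->refl->H->L'->C->R'->D->plug->B
Char 3 ('D'): step: R->5, L=0; D->plug->B->R->C->L->H->refl->F->L'->D->R'->F->plug->F
Char 4 ('F'): step: R->6, L=0; F->plug->F->R->E->L->A->refl->B->L'->B->R'->A->plug->A
Char 5 ('D'): step: R->7, L=0; D->plug->B->R->F->L->E->refl->G->L'->G->R'->F->plug->F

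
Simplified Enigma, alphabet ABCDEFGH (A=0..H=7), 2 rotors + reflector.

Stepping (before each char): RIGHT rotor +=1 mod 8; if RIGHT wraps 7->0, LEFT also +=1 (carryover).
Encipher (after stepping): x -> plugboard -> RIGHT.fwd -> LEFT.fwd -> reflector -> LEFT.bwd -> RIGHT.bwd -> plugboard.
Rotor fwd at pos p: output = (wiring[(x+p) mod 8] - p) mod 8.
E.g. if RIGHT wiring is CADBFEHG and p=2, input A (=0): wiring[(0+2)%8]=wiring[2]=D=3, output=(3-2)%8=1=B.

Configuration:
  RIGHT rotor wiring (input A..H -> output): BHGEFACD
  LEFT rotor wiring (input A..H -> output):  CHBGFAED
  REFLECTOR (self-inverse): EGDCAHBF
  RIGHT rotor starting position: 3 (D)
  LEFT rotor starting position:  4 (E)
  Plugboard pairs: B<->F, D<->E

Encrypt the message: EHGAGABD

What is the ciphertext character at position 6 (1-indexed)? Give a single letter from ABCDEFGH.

Char 1 ('E'): step: R->4, L=4; E->plug->D->R->H->L->C->refl->D->L'->F->R'->E->plug->D
Char 2 ('H'): step: R->5, L=4; H->plug->H->R->A->L->B->refl->G->L'->E->R'->D->plug->E
Char 3 ('G'): step: R->6, L=4; G->plug->G->R->H->L->C->refl->D->L'->F->R'->B->plug->F
Char 4 ('A'): step: R->7, L=4; A->plug->A->R->E->L->G->refl->B->L'->A->R'->C->plug->C
Char 5 ('G'): step: R->0, L->5 (L advanced); G->plug->G->R->C->L->G->refl->B->L'->G->R'->C->plug->C
Char 6 ('A'): step: R->1, L=5; A->plug->A->R->G->L->B->refl->G->L'->C->R'->G->plug->G

G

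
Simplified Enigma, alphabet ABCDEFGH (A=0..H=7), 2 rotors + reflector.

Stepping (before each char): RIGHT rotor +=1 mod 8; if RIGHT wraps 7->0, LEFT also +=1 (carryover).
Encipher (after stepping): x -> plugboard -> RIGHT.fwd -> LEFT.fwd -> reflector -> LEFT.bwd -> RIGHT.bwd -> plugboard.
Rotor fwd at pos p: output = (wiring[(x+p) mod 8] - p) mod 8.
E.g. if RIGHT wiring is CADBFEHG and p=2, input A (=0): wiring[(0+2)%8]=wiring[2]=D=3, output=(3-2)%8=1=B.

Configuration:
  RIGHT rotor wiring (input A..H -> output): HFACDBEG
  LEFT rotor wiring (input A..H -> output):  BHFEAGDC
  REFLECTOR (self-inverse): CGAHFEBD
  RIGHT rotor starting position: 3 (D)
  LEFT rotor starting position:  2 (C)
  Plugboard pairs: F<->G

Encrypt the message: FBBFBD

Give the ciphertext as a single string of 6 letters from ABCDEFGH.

Answer: DGAGCA

Derivation:
Char 1 ('F'): step: R->4, L=2; F->plug->G->R->E->L->B->refl->G->L'->C->R'->D->plug->D
Char 2 ('B'): step: R->5, L=2; B->plug->B->R->H->L->F->refl->E->L'->D->R'->F->plug->G
Char 3 ('B'): step: R->6, L=2; B->plug->B->R->A->L->D->refl->H->L'->G->R'->A->plug->A
Char 4 ('F'): step: R->7, L=2; F->plug->G->R->C->L->G->refl->B->L'->E->R'->F->plug->G
Char 5 ('B'): step: R->0, L->3 (L advanced); B->plug->B->R->F->L->G->refl->B->L'->A->R'->C->plug->C
Char 6 ('D'): step: R->1, L=3; D->plug->D->R->C->L->D->refl->H->L'->E->R'->A->plug->A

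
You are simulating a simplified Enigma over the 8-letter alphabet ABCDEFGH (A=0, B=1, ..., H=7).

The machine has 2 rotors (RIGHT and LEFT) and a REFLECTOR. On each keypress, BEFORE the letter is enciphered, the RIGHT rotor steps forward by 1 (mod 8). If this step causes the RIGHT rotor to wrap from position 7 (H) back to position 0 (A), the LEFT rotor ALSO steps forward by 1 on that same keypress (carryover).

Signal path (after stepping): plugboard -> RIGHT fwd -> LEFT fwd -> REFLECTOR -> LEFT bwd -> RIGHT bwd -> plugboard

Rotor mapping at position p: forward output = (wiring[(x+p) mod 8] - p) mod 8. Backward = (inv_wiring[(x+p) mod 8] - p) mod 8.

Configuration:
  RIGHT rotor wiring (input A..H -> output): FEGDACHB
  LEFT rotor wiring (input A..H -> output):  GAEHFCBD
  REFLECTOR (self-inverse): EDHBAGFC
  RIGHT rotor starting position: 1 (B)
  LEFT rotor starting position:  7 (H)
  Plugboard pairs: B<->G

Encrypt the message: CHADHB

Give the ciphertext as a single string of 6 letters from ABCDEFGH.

Answer: HGFCEC

Derivation:
Char 1 ('C'): step: R->2, L=7; C->plug->C->R->G->L->D->refl->B->L'->C->R'->H->plug->H
Char 2 ('H'): step: R->3, L=7; H->plug->H->R->D->L->F->refl->G->L'->F->R'->B->plug->G
Char 3 ('A'): step: R->4, L=7; A->plug->A->R->E->L->A->refl->E->L'->A->R'->F->plug->F
Char 4 ('D'): step: R->5, L=7; D->plug->D->R->A->L->E->refl->A->L'->E->R'->C->plug->C
Char 5 ('H'): step: R->6, L=7; H->plug->H->R->E->L->A->refl->E->L'->A->R'->E->plug->E
Char 6 ('B'): step: R->7, L=7; B->plug->G->R->D->L->F->refl->G->L'->F->R'->C->plug->C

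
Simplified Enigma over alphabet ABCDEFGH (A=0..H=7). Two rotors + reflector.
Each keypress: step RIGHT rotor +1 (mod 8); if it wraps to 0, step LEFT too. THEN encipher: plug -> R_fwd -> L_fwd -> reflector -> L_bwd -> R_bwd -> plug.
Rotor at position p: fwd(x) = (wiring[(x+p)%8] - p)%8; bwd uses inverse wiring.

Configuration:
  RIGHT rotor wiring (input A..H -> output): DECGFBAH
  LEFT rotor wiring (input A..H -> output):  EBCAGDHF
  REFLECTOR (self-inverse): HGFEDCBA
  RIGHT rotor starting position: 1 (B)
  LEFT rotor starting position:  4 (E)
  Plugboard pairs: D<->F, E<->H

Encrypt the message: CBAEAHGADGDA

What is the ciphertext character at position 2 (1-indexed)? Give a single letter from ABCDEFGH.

Char 1 ('C'): step: R->2, L=4; C->plug->C->R->D->L->B->refl->G->L'->G->R'->E->plug->H
Char 2 ('B'): step: R->3, L=4; B->plug->B->R->C->L->D->refl->E->L'->H->R'->H->plug->E

E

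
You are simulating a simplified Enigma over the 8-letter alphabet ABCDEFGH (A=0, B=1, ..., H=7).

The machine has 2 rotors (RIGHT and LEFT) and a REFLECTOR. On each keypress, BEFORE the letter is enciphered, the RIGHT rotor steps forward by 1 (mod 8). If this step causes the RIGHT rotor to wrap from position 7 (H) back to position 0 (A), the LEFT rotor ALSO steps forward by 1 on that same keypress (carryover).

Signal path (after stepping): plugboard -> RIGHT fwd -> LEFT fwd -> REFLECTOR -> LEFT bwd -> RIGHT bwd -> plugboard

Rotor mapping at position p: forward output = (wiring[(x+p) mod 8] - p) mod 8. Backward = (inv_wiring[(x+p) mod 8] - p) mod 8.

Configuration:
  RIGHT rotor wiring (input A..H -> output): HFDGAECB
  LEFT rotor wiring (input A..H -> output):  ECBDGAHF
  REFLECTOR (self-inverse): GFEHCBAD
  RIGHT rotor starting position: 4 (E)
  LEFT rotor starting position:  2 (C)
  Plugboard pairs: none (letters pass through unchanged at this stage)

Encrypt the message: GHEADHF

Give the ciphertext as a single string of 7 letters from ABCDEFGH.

Char 1 ('G'): step: R->5, L=2; G->plug->G->R->B->L->B->refl->F->L'->E->R'->C->plug->C
Char 2 ('H'): step: R->6, L=2; H->plug->H->R->G->L->C->refl->E->L'->C->R'->G->plug->G
Char 3 ('E'): step: R->7, L=2; E->plug->E->R->H->L->A->refl->G->L'->D->R'->H->plug->H
Char 4 ('A'): step: R->0, L->3 (L advanced); A->plug->A->R->H->L->G->refl->A->L'->A->R'->E->plug->E
Char 5 ('D'): step: R->1, L=3; D->plug->D->R->H->L->G->refl->A->L'->A->R'->G->plug->G
Char 6 ('H'): step: R->2, L=3; H->plug->H->R->D->L->E->refl->C->L'->E->R'->B->plug->B
Char 7 ('F'): step: R->3, L=3; F->plug->F->R->E->L->C->refl->E->L'->D->R'->A->plug->A

Answer: CGHEGBA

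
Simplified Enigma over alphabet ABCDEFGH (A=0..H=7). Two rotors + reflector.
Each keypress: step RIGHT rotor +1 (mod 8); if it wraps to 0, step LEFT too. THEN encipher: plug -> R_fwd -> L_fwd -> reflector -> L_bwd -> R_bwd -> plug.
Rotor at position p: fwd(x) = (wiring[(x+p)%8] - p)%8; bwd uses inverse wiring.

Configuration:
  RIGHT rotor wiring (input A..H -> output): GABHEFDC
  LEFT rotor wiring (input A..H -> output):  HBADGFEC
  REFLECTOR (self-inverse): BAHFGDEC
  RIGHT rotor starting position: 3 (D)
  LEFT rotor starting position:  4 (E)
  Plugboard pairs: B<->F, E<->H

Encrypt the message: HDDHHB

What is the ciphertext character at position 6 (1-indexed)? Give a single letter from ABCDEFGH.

Char 1 ('H'): step: R->4, L=4; H->plug->E->R->C->L->A->refl->B->L'->B->R'->B->plug->F
Char 2 ('D'): step: R->5, L=4; D->plug->D->R->B->L->B->refl->A->L'->C->R'->G->plug->G
Char 3 ('D'): step: R->6, L=4; D->plug->D->R->C->L->A->refl->B->L'->B->R'->F->plug->B
Char 4 ('H'): step: R->7, L=4; H->plug->E->R->A->L->C->refl->H->L'->H->R'->B->plug->F
Char 5 ('H'): step: R->0, L->5 (L advanced); H->plug->E->R->E->L->E->refl->G->L'->G->R'->A->plug->A
Char 6 ('B'): step: R->1, L=5; B->plug->F->R->C->L->F->refl->D->L'->F->R'->H->plug->E

E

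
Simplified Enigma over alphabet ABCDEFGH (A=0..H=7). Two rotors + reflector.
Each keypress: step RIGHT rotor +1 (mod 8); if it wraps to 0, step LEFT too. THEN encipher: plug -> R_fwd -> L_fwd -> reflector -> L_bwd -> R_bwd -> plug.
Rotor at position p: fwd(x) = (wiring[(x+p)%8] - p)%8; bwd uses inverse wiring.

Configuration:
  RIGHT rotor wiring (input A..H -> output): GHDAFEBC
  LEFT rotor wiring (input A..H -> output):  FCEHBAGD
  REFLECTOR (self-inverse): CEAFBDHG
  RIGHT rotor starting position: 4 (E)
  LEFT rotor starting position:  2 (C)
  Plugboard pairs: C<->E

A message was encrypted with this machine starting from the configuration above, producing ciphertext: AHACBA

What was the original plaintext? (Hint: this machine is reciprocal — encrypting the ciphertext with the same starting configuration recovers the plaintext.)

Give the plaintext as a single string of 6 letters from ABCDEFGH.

Char 1 ('A'): step: R->5, L=2; A->plug->A->R->H->L->A->refl->C->L'->A->R'->H->plug->H
Char 2 ('H'): step: R->6, L=2; H->plug->H->R->G->L->D->refl->F->L'->B->R'->D->plug->D
Char 3 ('A'): step: R->7, L=2; A->plug->A->R->D->L->G->refl->H->L'->C->R'->H->plug->H
Char 4 ('C'): step: R->0, L->3 (L advanced); C->plug->E->R->F->L->C->refl->A->L'->E->R'->F->plug->F
Char 5 ('B'): step: R->1, L=3; B->plug->B->R->C->L->F->refl->D->L'->D->R'->E->plug->C
Char 6 ('A'): step: R->2, L=3; A->plug->A->R->B->L->G->refl->H->L'->G->R'->B->plug->B

Answer: HDHFCB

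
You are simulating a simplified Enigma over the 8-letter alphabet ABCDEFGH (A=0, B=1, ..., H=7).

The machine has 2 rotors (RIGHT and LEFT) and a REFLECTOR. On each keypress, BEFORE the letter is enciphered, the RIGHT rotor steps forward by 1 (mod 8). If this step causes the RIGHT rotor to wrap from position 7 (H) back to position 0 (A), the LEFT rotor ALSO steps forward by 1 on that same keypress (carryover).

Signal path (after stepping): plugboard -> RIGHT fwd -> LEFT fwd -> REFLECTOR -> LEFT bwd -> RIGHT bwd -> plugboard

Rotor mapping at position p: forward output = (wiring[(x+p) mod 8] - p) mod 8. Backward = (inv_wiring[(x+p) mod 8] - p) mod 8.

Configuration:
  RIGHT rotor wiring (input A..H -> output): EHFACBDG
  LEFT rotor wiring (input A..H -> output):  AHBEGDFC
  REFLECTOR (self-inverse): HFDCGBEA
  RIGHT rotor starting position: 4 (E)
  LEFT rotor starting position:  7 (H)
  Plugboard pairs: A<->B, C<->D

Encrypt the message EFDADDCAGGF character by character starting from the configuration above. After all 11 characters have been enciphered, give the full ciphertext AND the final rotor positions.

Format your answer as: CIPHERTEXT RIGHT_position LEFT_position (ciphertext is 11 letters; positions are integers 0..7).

Char 1 ('E'): step: R->5, L=7; E->plug->E->R->C->L->A->refl->H->L'->F->R'->H->plug->H
Char 2 ('F'): step: R->6, L=7; F->plug->F->R->C->L->A->refl->H->L'->F->R'->A->plug->B
Char 3 ('D'): step: R->7, L=7; D->plug->C->R->A->L->D->refl->C->L'->D->R'->F->plug->F
Char 4 ('A'): step: R->0, L->0 (L advanced); A->plug->B->R->H->L->C->refl->D->L'->F->R'->C->plug->D
Char 5 ('D'): step: R->1, L=0; D->plug->C->R->H->L->C->refl->D->L'->F->R'->G->plug->G
Char 6 ('D'): step: R->2, L=0; D->plug->C->R->A->L->A->refl->H->L'->B->R'->E->plug->E
Char 7 ('C'): step: R->3, L=0; C->plug->D->R->A->L->A->refl->H->L'->B->R'->F->plug->F
Char 8 ('A'): step: R->4, L=0; A->plug->B->R->F->L->D->refl->C->L'->H->R'->C->plug->D
Char 9 ('G'): step: R->5, L=0; G->plug->G->R->D->L->E->refl->G->L'->E->R'->A->plug->B
Char 10 ('G'): step: R->6, L=0; G->plug->G->R->E->L->G->refl->E->L'->D->R'->H->plug->H
Char 11 ('F'): step: R->7, L=0; F->plug->F->R->D->L->E->refl->G->L'->E->R'->H->plug->H
Final: ciphertext=HBFDGEFDBHH, RIGHT=7, LEFT=0

Answer: HBFDGEFDBHH 7 0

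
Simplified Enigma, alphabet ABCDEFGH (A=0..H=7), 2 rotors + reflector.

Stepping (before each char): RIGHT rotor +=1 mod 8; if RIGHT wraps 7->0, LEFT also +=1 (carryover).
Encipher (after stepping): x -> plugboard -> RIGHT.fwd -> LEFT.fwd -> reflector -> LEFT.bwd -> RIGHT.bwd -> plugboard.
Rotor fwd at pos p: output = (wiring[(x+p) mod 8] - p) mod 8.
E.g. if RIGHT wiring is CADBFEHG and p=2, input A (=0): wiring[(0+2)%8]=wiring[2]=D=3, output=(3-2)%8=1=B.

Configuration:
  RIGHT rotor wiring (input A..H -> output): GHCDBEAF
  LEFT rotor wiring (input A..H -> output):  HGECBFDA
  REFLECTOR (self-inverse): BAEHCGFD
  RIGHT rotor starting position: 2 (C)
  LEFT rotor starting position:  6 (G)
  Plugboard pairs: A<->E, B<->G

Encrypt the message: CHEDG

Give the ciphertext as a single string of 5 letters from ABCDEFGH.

Char 1 ('C'): step: R->3, L=6; C->plug->C->R->B->L->C->refl->E->L'->F->R'->D->plug->D
Char 2 ('H'): step: R->4, L=6; H->plug->H->R->H->L->H->refl->D->L'->G->R'->G->plug->B
Char 3 ('E'): step: R->5, L=6; E->plug->A->R->H->L->H->refl->D->L'->G->R'->G->plug->B
Char 4 ('D'): step: R->6, L=6; D->plug->D->R->B->L->C->refl->E->L'->F->R'->F->plug->F
Char 5 ('G'): step: R->7, L=6; G->plug->B->R->H->L->H->refl->D->L'->G->R'->A->plug->E

Answer: DBBFE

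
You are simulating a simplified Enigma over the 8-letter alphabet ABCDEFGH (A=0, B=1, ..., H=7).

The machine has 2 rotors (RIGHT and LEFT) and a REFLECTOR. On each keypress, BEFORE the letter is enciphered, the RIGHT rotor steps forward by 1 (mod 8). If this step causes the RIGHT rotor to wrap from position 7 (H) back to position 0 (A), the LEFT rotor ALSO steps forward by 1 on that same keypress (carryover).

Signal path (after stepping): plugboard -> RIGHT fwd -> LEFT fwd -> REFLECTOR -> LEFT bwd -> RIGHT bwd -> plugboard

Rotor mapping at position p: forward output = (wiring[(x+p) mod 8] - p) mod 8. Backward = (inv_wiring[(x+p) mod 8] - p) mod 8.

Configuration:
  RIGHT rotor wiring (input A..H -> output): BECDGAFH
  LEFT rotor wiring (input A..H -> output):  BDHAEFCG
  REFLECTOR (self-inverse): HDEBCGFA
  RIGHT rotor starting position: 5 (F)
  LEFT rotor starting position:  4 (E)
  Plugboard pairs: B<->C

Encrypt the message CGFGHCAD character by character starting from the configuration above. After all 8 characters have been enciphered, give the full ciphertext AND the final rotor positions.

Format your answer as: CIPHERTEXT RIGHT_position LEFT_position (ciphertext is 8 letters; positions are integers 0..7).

Char 1 ('C'): step: R->6, L=4; C->plug->B->R->B->L->B->refl->D->L'->G->R'->D->plug->D
Char 2 ('G'): step: R->7, L=4; G->plug->G->R->B->L->B->refl->D->L'->G->R'->H->plug->H
Char 3 ('F'): step: R->0, L->5 (L advanced); F->plug->F->R->A->L->A->refl->H->L'->H->R'->H->plug->H
Char 4 ('G'): step: R->1, L=5; G->plug->G->R->G->L->D->refl->B->L'->C->R'->C->plug->B
Char 5 ('H'): step: R->2, L=5; H->plug->H->R->C->L->B->refl->D->L'->G->R'->D->plug->D
Char 6 ('C'): step: R->3, L=5; C->plug->B->R->D->L->E->refl->C->L'->F->R'->C->plug->B
Char 7 ('A'): step: R->4, L=5; A->plug->A->R->C->L->B->refl->D->L'->G->R'->G->plug->G
Char 8 ('D'): step: R->5, L=5; D->plug->D->R->E->L->G->refl->F->L'->B->R'->H->plug->H
Final: ciphertext=DHHBDBGH, RIGHT=5, LEFT=5

Answer: DHHBDBGH 5 5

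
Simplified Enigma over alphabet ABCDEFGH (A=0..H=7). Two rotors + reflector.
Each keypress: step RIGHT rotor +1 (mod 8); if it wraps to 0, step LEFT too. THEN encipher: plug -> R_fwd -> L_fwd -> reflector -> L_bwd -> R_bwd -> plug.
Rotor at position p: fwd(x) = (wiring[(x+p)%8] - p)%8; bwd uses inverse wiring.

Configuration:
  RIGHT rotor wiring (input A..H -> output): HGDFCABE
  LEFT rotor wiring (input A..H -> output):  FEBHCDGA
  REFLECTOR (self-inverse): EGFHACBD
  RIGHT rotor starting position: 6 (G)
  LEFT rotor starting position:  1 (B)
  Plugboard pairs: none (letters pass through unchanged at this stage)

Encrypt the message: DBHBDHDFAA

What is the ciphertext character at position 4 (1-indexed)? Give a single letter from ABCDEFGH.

Char 1 ('D'): step: R->7, L=1; D->plug->D->R->E->L->C->refl->F->L'->F->R'->A->plug->A
Char 2 ('B'): step: R->0, L->2 (L advanced); B->plug->B->R->G->L->D->refl->H->L'->A->R'->F->plug->F
Char 3 ('H'): step: R->1, L=2; H->plug->H->R->G->L->D->refl->H->L'->A->R'->F->plug->F
Char 4 ('B'): step: R->2, L=2; B->plug->B->R->D->L->B->refl->G->L'->F->R'->G->plug->G

G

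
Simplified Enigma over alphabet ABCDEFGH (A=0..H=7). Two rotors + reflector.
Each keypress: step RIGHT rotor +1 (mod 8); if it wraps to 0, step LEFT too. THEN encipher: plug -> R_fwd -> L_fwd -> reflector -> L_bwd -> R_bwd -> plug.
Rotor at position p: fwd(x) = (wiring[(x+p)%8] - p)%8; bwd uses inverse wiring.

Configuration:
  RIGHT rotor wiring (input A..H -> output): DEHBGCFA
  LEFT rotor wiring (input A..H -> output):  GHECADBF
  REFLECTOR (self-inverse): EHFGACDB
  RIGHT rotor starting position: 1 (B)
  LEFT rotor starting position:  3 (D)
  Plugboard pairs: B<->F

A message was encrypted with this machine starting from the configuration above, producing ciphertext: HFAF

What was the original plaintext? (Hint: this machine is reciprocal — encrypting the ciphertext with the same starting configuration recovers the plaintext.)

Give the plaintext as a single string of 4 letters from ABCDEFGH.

Answer: BEFE

Derivation:
Char 1 ('H'): step: R->2, L=3; H->plug->H->R->C->L->A->refl->E->L'->G->R'->F->plug->B
Char 2 ('F'): step: R->3, L=3; F->plug->B->R->D->L->G->refl->D->L'->F->R'->E->plug->E
Char 3 ('A'): step: R->4, L=3; A->plug->A->R->C->L->A->refl->E->L'->G->R'->B->plug->F
Char 4 ('F'): step: R->5, L=3; F->plug->B->R->A->L->H->refl->B->L'->H->R'->E->plug->E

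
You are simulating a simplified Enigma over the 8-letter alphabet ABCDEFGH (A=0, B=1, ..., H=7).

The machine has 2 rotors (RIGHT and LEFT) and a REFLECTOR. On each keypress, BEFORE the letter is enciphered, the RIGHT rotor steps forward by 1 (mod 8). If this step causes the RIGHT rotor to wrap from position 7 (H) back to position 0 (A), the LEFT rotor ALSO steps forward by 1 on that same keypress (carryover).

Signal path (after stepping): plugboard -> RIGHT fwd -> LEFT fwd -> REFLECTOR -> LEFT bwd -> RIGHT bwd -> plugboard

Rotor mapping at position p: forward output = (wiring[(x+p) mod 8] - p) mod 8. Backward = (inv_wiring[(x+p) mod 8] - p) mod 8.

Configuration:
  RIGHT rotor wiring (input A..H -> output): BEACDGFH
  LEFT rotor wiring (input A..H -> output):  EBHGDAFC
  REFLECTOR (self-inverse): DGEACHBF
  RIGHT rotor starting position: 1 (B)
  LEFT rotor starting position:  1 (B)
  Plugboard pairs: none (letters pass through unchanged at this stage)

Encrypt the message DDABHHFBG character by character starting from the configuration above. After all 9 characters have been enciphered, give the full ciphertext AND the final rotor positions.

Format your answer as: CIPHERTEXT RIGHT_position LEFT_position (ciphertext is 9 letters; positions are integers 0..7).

Answer: HEFEADAHB 2 2

Derivation:
Char 1 ('D'): step: R->2, L=1; D->plug->D->R->E->L->H->refl->F->L'->C->R'->H->plug->H
Char 2 ('D'): step: R->3, L=1; D->plug->D->R->C->L->F->refl->H->L'->E->R'->E->plug->E
Char 3 ('A'): step: R->4, L=1; A->plug->A->R->H->L->D->refl->A->L'->A->R'->F->plug->F
Char 4 ('B'): step: R->5, L=1; B->plug->B->R->A->L->A->refl->D->L'->H->R'->E->plug->E
Char 5 ('H'): step: R->6, L=1; H->plug->H->R->A->L->A->refl->D->L'->H->R'->A->plug->A
Char 6 ('H'): step: R->7, L=1; H->plug->H->R->G->L->B->refl->G->L'->B->R'->D->plug->D
Char 7 ('F'): step: R->0, L->2 (L advanced); F->plug->F->R->G->L->C->refl->E->L'->B->R'->A->plug->A
Char 8 ('B'): step: R->1, L=2; B->plug->B->R->H->L->H->refl->F->L'->A->R'->H->plug->H
Char 9 ('G'): step: R->2, L=2; G->plug->G->R->H->L->H->refl->F->L'->A->R'->B->plug->B
Final: ciphertext=HEFEADAHB, RIGHT=2, LEFT=2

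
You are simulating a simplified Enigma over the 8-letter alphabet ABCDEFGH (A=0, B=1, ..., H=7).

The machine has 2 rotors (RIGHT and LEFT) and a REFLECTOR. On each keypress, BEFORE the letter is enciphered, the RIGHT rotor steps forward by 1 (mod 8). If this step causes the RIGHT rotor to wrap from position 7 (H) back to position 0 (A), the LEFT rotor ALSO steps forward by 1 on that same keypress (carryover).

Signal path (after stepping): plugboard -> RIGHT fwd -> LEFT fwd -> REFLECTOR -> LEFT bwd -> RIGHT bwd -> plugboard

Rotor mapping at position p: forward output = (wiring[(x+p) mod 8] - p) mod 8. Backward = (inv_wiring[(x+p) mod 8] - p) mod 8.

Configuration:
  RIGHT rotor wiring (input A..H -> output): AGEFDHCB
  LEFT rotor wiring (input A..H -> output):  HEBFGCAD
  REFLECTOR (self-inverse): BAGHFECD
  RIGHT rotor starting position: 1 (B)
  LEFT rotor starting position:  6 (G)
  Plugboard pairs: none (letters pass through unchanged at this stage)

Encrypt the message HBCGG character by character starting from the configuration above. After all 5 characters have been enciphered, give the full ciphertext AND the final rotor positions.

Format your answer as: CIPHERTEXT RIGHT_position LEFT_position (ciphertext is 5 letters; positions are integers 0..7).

Char 1 ('H'): step: R->2, L=6; H->plug->H->R->E->L->D->refl->H->L'->F->R'->D->plug->D
Char 2 ('B'): step: R->3, L=6; B->plug->B->R->A->L->C->refl->G->L'->D->R'->G->plug->G
Char 3 ('C'): step: R->4, L=6; C->plug->C->R->G->L->A->refl->B->L'->C->R'->F->plug->F
Char 4 ('G'): step: R->5, L=6; G->plug->G->R->A->L->C->refl->G->L'->D->R'->D->plug->D
Char 5 ('G'): step: R->6, L=6; G->plug->G->R->F->L->H->refl->D->L'->E->R'->A->plug->A
Final: ciphertext=DGFDA, RIGHT=6, LEFT=6

Answer: DGFDA 6 6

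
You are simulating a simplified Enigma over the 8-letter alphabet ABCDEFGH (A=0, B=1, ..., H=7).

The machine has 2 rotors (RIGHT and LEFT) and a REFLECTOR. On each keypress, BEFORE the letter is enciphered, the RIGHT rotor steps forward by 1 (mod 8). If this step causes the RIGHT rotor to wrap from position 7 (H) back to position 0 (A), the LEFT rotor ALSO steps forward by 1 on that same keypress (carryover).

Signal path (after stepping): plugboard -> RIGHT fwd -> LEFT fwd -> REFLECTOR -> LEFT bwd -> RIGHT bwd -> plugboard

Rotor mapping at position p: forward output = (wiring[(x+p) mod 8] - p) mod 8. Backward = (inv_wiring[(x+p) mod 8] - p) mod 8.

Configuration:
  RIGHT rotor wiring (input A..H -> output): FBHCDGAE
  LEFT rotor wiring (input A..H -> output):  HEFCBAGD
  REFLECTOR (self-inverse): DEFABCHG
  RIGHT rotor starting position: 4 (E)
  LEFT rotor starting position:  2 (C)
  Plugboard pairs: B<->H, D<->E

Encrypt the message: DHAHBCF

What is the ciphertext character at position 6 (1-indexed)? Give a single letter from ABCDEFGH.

Char 1 ('D'): step: R->5, L=2; D->plug->E->R->E->L->E->refl->B->L'->F->R'->G->plug->G
Char 2 ('H'): step: R->6, L=2; H->plug->B->R->G->L->F->refl->C->L'->H->R'->C->plug->C
Char 3 ('A'): step: R->7, L=2; A->plug->A->R->F->L->B->refl->E->L'->E->R'->F->plug->F
Char 4 ('H'): step: R->0, L->3 (L advanced); H->plug->B->R->B->L->G->refl->H->L'->A->R'->G->plug->G
Char 5 ('B'): step: R->1, L=3; B->plug->H->R->E->L->A->refl->D->L'->D->R'->G->plug->G
Char 6 ('C'): step: R->2, L=3; C->plug->C->R->B->L->G->refl->H->L'->A->R'->B->plug->H

H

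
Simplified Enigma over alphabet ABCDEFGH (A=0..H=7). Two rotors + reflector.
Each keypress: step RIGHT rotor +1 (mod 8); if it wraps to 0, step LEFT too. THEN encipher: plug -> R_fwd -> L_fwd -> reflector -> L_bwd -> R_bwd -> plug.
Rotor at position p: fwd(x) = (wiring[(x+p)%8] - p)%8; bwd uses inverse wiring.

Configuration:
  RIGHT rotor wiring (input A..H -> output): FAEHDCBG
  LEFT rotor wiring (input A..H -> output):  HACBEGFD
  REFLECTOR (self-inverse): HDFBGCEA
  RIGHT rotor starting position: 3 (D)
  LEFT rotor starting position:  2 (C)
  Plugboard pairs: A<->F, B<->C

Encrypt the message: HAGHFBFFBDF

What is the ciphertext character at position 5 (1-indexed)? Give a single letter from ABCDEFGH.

Char 1 ('H'): step: R->4, L=2; H->plug->H->R->D->L->E->refl->G->L'->H->R'->A->plug->F
Char 2 ('A'): step: R->5, L=2; A->plug->F->R->H->L->G->refl->E->L'->D->R'->E->plug->E
Char 3 ('G'): step: R->6, L=2; G->plug->G->R->F->L->B->refl->D->L'->E->R'->H->plug->H
Char 4 ('H'): step: R->7, L=2; H->plug->H->R->C->L->C->refl->F->L'->G->R'->B->plug->C
Char 5 ('F'): step: R->0, L->3 (L advanced); F->plug->A->R->F->L->E->refl->G->L'->A->R'->B->plug->C

C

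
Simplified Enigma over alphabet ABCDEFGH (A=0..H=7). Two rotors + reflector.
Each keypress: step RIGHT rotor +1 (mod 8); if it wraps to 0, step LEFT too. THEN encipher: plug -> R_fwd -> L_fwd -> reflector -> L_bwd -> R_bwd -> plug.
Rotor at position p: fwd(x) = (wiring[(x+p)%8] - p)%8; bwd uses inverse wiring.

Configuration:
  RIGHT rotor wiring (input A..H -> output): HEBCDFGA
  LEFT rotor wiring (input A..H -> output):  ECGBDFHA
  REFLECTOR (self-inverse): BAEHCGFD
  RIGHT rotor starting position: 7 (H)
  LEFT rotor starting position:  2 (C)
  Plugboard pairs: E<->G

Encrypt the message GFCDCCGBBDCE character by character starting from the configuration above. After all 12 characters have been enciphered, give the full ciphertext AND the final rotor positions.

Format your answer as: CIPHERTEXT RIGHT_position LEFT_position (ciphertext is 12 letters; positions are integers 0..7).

Answer: DCECGDBFCBGF 3 4

Derivation:
Char 1 ('G'): step: R->0, L->3 (L advanced); G->plug->E->R->D->L->E->refl->C->L'->C->R'->D->plug->D
Char 2 ('F'): step: R->1, L=3; F->plug->F->R->F->L->B->refl->A->L'->B->R'->C->plug->C
Char 3 ('C'): step: R->2, L=3; C->plug->C->R->B->L->A->refl->B->L'->F->R'->G->plug->E
Char 4 ('D'): step: R->3, L=3; D->plug->D->R->D->L->E->refl->C->L'->C->R'->C->plug->C
Char 5 ('C'): step: R->4, L=3; C->plug->C->R->C->L->C->refl->E->L'->D->R'->E->plug->G
Char 6 ('C'): step: R->5, L=3; C->plug->C->R->D->L->E->refl->C->L'->C->R'->D->plug->D
Char 7 ('G'): step: R->6, L=3; G->plug->E->R->D->L->E->refl->C->L'->C->R'->B->plug->B
Char 8 ('B'): step: R->7, L=3; B->plug->B->R->A->L->G->refl->F->L'->E->R'->F->plug->F
Char 9 ('B'): step: R->0, L->4 (L advanced); B->plug->B->R->E->L->A->refl->B->L'->B->R'->C->plug->C
Char 10 ('D'): step: R->1, L=4; D->plug->D->R->C->L->D->refl->H->L'->A->R'->B->plug->B
Char 11 ('C'): step: R->2, L=4; C->plug->C->R->B->L->B->refl->A->L'->E->R'->E->plug->G
Char 12 ('E'): step: R->3, L=4; E->plug->G->R->B->L->B->refl->A->L'->E->R'->F->plug->F
Final: ciphertext=DCECGDBFCBGF, RIGHT=3, LEFT=4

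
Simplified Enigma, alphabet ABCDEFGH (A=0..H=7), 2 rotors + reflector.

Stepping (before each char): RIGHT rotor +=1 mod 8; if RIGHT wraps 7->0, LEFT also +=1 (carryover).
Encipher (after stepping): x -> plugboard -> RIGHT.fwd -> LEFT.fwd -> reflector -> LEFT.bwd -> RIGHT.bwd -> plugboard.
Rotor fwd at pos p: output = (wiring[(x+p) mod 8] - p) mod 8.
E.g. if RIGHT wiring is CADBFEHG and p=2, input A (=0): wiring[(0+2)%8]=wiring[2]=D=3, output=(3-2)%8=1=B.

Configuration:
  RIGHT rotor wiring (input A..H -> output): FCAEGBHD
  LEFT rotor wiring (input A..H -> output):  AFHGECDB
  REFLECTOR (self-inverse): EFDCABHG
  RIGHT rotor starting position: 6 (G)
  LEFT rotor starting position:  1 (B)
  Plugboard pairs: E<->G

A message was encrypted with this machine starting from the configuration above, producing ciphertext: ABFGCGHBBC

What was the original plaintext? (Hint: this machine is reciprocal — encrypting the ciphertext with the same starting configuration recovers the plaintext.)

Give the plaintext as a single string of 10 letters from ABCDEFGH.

Answer: EEDAHCFFGG

Derivation:
Char 1 ('A'): step: R->7, L=1; A->plug->A->R->E->L->B->refl->F->L'->C->R'->G->plug->E
Char 2 ('B'): step: R->0, L->2 (L advanced); B->plug->B->R->C->L->C->refl->D->L'->H->R'->G->plug->E
Char 3 ('F'): step: R->1, L=2; F->plug->F->R->G->L->G->refl->H->L'->F->R'->D->plug->D
Char 4 ('G'): step: R->2, L=2; G->plug->E->R->F->L->H->refl->G->L'->G->R'->A->plug->A
Char 5 ('C'): step: R->3, L=2; C->plug->C->R->G->L->G->refl->H->L'->F->R'->H->plug->H
Char 6 ('G'): step: R->4, L=2; G->plug->E->R->B->L->E->refl->A->L'->D->R'->C->plug->C
Char 7 ('H'): step: R->5, L=2; H->plug->H->R->B->L->E->refl->A->L'->D->R'->F->plug->F
Char 8 ('B'): step: R->6, L=2; B->plug->B->R->F->L->H->refl->G->L'->G->R'->F->plug->F
Char 9 ('B'): step: R->7, L=2; B->plug->B->R->G->L->G->refl->H->L'->F->R'->E->plug->G
Char 10 ('C'): step: R->0, L->3 (L advanced); C->plug->C->R->A->L->D->refl->C->L'->G->R'->E->plug->G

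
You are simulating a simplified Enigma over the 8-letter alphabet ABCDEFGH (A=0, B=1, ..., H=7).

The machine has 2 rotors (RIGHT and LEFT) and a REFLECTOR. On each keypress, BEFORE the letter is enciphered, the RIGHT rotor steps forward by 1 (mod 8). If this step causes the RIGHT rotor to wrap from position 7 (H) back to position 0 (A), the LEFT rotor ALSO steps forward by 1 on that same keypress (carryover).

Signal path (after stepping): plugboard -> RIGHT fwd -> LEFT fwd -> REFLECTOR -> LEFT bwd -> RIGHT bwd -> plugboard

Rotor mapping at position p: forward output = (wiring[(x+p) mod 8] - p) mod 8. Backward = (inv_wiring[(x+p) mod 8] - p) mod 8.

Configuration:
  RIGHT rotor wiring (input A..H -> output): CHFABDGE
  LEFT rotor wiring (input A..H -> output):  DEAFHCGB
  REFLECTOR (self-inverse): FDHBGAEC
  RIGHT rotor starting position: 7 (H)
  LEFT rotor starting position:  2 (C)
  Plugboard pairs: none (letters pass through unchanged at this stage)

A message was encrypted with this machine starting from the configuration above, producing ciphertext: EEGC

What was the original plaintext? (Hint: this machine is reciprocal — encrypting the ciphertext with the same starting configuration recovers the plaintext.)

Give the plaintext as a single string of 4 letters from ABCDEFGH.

Answer: HDFH

Derivation:
Char 1 ('E'): step: R->0, L->3 (L advanced); E->plug->E->R->B->L->E->refl->G->L'->E->R'->H->plug->H
Char 2 ('E'): step: R->1, L=3; E->plug->E->R->C->L->H->refl->C->L'->A->R'->D->plug->D
Char 3 ('G'): step: R->2, L=3; G->plug->G->R->A->L->C->refl->H->L'->C->R'->F->plug->F
Char 4 ('C'): step: R->3, L=3; C->plug->C->R->A->L->C->refl->H->L'->C->R'->H->plug->H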